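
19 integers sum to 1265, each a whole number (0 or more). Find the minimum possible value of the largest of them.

67

Some value must be at least ⌈1265/19⌉ = 67, since 19 × 66 = 1254 < 1265.
Taking 8 copies of 66 and 11 copies of 67 gives exactly 1265, so 67 is attained.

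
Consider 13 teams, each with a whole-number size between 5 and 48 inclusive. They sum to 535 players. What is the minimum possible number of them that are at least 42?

1

Suppose at most 13 − j of them reach 42; then j values are ≤ 41 and the rest ≤ 48.
The total is then ≤ 41·j + 48·(13 − j) = 624 − 7j. For this to be ≥ 535 we need j ≤ 12, so at least 13 − 12 = 1 must reach 42.
Exactly 1 works: 1 value at 48 and 12 at 41 total 540; lower one of the high values by 5 (still ≥ 42) to hit 535.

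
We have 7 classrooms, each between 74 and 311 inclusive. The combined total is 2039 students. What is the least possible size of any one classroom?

Minimizing one value means maximizing the remaining 6.
The other 6 contribute at most 6 × 311 = 1866, leaving at least 2039 − 1866 = 173.
Since 173 ≥ 74, this is achievable: one at 173 and 6 at 311.

173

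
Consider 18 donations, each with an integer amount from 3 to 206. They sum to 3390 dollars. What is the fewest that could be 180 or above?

7

Each value short of 180 is at most 179, costing at least 206 − 179 = 27 against the maximum total of 3708.
We can afford to lose at most 3708 − 3390 = 318, so at most ⌊318/27⌋ = 11 fall short, and at least 7 are ≥ 180.
Exactly 7 works: 7 values at 206 and 11 at 179 total 3411; lower one of the high values by 21 (still ≥ 180) to hit 3390.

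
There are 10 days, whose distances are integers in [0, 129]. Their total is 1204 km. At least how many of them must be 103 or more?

If only k of them are at least 103, the other 10 − k are at most 102, so the total is at most k·129 + (10 − k)·102.
This must reach 1204, so k·129 + (10 − k)·102 ≥ 1204, giving k ≥ 7.
Exactly 7 works: 7 values at 129 and 3 at 102 total 1209; lower one of the high values by 5 (still ≥ 103) to hit 1204.

7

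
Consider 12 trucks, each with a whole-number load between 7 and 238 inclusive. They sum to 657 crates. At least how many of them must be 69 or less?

3

Each value above 69 is at least 70, contributing at least 70 − 7 = 63 above the floor 7.
The sum exceeds the floor total 84 by 573, so at most ⌊573/63⌋ = 9 exceed 69, and at least 3 are ≤ 69.
Exactly 3 works: 3 values at 7 and 9 at 70 total 651; raise one of the low values by 6 (still ≤ 69) to hit 657.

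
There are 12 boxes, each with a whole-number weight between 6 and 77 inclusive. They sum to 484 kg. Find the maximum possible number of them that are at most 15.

Each value at 15 or below falls at least 77 − 15 = 62 short of the ceiling 77.
The ceiling total is 12 × 77 = 924, and we need 484, so at most ⌊(924 − 484)/62⌋ = 7 can be that low.
k = 7 is achieved by 7 values at 15 and 5 at 77, total 490; lower one of the 77's by 6 (still > 15) to reach 484.

7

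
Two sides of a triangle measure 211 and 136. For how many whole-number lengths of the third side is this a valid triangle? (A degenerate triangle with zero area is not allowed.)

The triangle inequality gives |211 − 136| < c < 211 + 136, i.e. 75 < c < 347.
So c can be any integer from 76 to 346: 271 values.

271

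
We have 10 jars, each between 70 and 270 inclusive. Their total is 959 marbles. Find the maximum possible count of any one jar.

270

Maximizing one value means minimizing the remaining 9.
The other 9 contribute at least 9 × 70 = 630, leaving at most 959 − 630 = 329.
But each jar is capped at 270, so the maximum is 270.
Achievable: one at 270 and the other 9 totalling 689, which fits since 9 × 70 ≤ 689 ≤ 9 × 270.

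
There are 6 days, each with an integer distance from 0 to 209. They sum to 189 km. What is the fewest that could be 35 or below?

Each value above 35 is at least 36, contributing at least 36 − 0 = 36 above the floor 0.
The sum exceeds the floor total 0 by 189, so at most ⌊189/36⌋ = 5 exceed 35, and at least 1 are ≤ 35.
Exactly 1 works: 1 value at 0 and 5 at 36 total 180; raise one of the low values by 9 (still ≤ 35) to hit 189.

1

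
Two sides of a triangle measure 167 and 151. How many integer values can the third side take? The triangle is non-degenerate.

301

The triangle inequality gives |167 − 151| < c < 167 + 151, i.e. 16 < c < 318.
So c can be any integer from 17 to 317: 301 values.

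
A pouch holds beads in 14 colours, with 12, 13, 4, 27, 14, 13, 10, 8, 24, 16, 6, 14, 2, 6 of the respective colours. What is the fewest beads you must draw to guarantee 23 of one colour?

In the worst case you take as many as possible of each colour without reaching 23: 12 + 13 + 4 + 22 + 14 + 13 + 10 + 8 + 22 + 16 + 6 + 14 + 2 + 6 = 162.
The next one must give 23 of some colour, so 162 + 1 = 163.

163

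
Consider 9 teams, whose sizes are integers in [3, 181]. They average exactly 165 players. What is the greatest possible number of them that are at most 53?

1

The total is 9 × 165 = 1485.
Each value at 53 or below falls at least 181 − 53 = 128 short of the ceiling 181.
The ceiling total is 9 × 181 = 1629, and we need 1485, so at most ⌊(1629 − 1485)/128⌋ = 1 can be that low.
k = 1 is achieved by 1 value at 53 and 8 at 181, total 1501; lower one of the 181's by 16 (still > 53) to reach 1485.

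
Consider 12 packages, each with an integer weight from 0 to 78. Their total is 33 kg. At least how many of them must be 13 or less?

10

If only k of them are at most 13, the other 12 − k are at least 14, so the total is at least (12 − k)·14 + k·0.
This is ≤ 33, so (12 − k)·14 + 0k ≤ 33, which gives k ≥ 10.
Exactly 10 works: 10 values at 0 and 2 at 14 total 28; raise one of the low values by 5 (still ≤ 13) to hit 33.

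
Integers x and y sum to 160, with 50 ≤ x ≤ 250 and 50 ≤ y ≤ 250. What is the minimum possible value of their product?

For a fixed sum, xy is smallest when x and y are as far apart as possible.
The extreme feasible split is x = 50, y = 110, giving xy = 5500.

5500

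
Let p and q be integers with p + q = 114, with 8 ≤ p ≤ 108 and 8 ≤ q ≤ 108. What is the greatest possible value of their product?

3249

With p + q fixed, pq peaks when the two are closest together.
Taking p = 57 and q = 57 (both in [8, 108]) gives pq = 3249.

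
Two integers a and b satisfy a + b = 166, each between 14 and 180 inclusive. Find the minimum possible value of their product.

Since a + b is fixed, pushing one of them to its bound minimizes the product.
The extreme feasible split is a = 14, b = 152, giving ab = 2128.

2128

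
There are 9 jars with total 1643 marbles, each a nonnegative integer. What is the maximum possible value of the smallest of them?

182

The 9 values sum to 1643, so their minimum is at most ⌊1643/9⌋ = 182.
Taking 4 copies of 182 and 5 copies of 183 gives exactly 1643, so 182 is attained.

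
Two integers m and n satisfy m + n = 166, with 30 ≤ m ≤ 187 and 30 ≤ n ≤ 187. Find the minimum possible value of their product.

mn = m(166 − m) is concave in m, so over [30, 136] it is minimized at an endpoint.
At the endpoint m = 30, n = 166 − 30 = 136, so mn = 30 × 136 = 4080.

4080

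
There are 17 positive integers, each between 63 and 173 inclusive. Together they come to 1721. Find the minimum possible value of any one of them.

63

To make one integer as small as possible, make the other 16 as large as possible.
The other 16 can take up 16 × 173 = 2768 ≥ 1721 − 63, so one integer can sit at its floor of 63.
Achievable: one at 63 and the other 16 totalling 1658, which fits since 16 × 63 ≤ 1658 ≤ 16 × 173.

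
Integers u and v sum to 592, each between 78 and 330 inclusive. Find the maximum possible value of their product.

87616

For a fixed sum, the product uv is largest when u and v are as close as possible.
Taking u = 296 and v = 296 (both in [78, 330]) gives uv = 87616.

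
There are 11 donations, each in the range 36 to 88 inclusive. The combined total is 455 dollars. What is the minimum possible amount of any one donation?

36

Minimizing one value means maximizing the remaining 10.
The other 10 can take up 10 × 88 = 880 ≥ 455 − 36, so one donation can sit at its floor of 36.
Achievable: one at 36 and the other 10 totalling 419, which fits since 10 × 36 ≤ 419 ≤ 10 × 88.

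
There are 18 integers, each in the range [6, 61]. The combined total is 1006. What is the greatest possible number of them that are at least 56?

17

With k values at 56 or above and the rest at least 6, the sum is at least 108 + 50k.
Since the sum is 1006, we need 50k ≤ 898, i.e. k ≤ 17.
k = 17 is achieved by 17 values at 56 and 1 at 6, total 958; add 48 to one value (staying below 56) to reach 1006.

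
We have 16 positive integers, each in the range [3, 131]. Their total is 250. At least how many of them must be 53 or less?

13

Each value above 53 is at least 54, contributing at least 54 − 3 = 51 above the floor 3.
The sum exceeds the floor total 48 by 202, so at most ⌊202/51⌋ = 3 exceed 53, and at least 13 are ≤ 53.
Exactly 13 works: 13 values at 3 and 3 at 54 total 201; raise one of the low values by 49 (still ≤ 53) to hit 250.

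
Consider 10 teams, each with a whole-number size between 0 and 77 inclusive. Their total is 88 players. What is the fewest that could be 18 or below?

Each value above 18 is at least 19, contributing at least 19 − 0 = 19 above the floor 0.
The sum exceeds the floor total 0 by 88, so at most ⌊88/19⌋ = 4 exceed 18, and at least 6 are ≤ 18.
Exactly 6 works: 6 values at 0 and 4 at 19 total 76; raise one of the low values by 12 (still ≤ 18) to hit 88.

6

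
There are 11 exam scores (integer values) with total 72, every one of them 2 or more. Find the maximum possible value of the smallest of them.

6

The 11 values sum to 72, so their minimum is at most ⌊72/11⌋ = 6.
Achievable: 5 of them at 6 and 6 at 7 total 72.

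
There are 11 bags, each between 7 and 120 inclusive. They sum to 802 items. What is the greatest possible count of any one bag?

120

Maximizing one value means minimizing the remaining 10.
The other 10 contribute at least 10 × 7 = 70, leaving at most 802 − 70 = 732.
But each bag is capped at 120, so the maximum is 120.
Achievable: one at 120 and the other 10 totalling 682, which fits since 10 × 7 ≤ 682 ≤ 10 × 120.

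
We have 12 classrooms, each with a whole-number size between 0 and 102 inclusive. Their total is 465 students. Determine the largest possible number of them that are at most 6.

Each value at 6 or below falls at least 102 − 6 = 96 short of the ceiling 102.
The ceiling total is 12 × 102 = 1224, and we need 465, so at most ⌊(1224 − 465)/96⌋ = 7 can be that low.
k = 7 is achieved by 7 values at 6 and 5 at 102, total 552; lower one of the 102's by 87 (still > 6) to reach 465.

7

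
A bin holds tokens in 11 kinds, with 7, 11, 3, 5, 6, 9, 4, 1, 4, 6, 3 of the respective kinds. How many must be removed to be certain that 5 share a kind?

In the worst case you take as many as possible of each kind without reaching 5: 4 + 4 + 3 + 4 + 4 + 4 + 4 + 1 + 4 + 4 + 3 = 39.
The next one must give 5 of some kind, so 39 + 1 = 40.

40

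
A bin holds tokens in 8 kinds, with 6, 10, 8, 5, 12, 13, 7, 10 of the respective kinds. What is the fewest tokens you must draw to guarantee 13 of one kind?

In the worst case you take as many as possible of each kind without reaching 13: 6 + 10 + 8 + 5 + 12 + 12 + 7 + 10 = 70.
The next one must give 13 of some kind, so 70 + 1 = 71.

71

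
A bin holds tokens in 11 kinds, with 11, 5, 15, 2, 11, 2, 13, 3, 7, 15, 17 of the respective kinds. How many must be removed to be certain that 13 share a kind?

90

In the worst case you take as many as possible of each kind without reaching 13: 11 + 5 + 12 + 2 + 11 + 2 + 12 + 3 + 7 + 12 + 12 = 89.
The next one must give 13 of some kind, so 89 + 1 = 90.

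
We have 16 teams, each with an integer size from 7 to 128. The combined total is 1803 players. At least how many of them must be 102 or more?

If only k of them are at least 102, the other 16 − k are at most 101, so the total is at most k·128 + (16 − k)·101.
This must reach 1803, so k·128 + (16 − k)·101 ≥ 1803, giving k ≥ 7.
Exactly 7 works: 7 values at 128 and 9 at 101 total 1805; lower one of the high values by 2 (still ≥ 102) to hit 1803.

7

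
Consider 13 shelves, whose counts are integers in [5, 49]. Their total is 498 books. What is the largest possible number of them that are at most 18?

4

Suppose k of them are at most 18. Those contribute at most 18 each and the rest at most 49 each.
So the total is at most 18k + 49(13 − k) = 637 − 31k. This must still be ≥ 498, so k ≤ 4.
k = 4 is achieved by 4 values at 18 and 9 at 49, total 513; lower one of the 49's by 15 (still > 18) to reach 498.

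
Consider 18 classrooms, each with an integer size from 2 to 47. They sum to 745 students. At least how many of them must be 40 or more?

Suppose at most 18 − j of them reach 40; then j values are ≤ 39 and the rest ≤ 47.
The total is then ≤ 39·j + 47·(18 − j) = 846 − 8j. For this to be ≥ 745 we need j ≤ 12, so at least 18 − 12 = 6 must reach 40.
Exactly 6 works: 6 values at 47 and 12 at 39 total 750; lower one of the high values by 5 (still ≥ 40) to hit 745.

6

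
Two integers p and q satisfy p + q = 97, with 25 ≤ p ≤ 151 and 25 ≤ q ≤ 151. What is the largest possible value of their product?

2352

For a fixed sum, the product pq is largest when p and q are as close as possible.
Taking p = 48 and q = 49 (both in [25, 151]) gives pq = 2352.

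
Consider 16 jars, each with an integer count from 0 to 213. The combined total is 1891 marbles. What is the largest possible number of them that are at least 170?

11

If k of the values are ≥ 170, the total is ≥ 170k + 0(16 − k).
Setting 170k + 0(16 − k) ≤ 1891 gives 170k ≤ 1891, so k ≤ 11.
k = 11 is achieved by 11 values at 170 and 5 at 0, total 1870; add 21 to one value (staying below 170) to reach 1891.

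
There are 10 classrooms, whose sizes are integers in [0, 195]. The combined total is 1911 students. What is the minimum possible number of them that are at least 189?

If only k of them are at least 189, the other 10 − k are at most 188, so the total is at most k·195 + (10 − k)·188.
This must reach 1911, so k·195 + (10 − k)·188 ≥ 1911, giving k ≥ 5.
Exactly 5 works: 5 values at 195 and 5 at 188 total 1915; lower one of the high values by 4 (still ≥ 189) to hit 1911.

5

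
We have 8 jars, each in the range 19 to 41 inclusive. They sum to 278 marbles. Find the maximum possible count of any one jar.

41

Maximizing one value means minimizing the remaining 7.
The other 7 contribute at least 7 × 19 = 133, leaving at most 278 − 133 = 145.
But each jar is capped at 41, so the maximum is 41.
Achievable: one at 41 and the other 7 totalling 237, which fits since 7 × 19 ≤ 237 ≤ 7 × 41.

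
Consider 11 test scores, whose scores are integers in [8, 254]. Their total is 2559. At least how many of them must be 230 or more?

If only k of them are at least 230, the other 11 − k are at most 229, so the total is at most k·254 + (11 − k)·229.
This must reach 2559, so k·254 + (11 − k)·229 ≥ 2559, giving k ≥ 2.
Exactly 2 works: 2 values at 254 and 9 at 229 total 2569; lower one of the high values by 10 (still ≥ 230) to hit 2559.

2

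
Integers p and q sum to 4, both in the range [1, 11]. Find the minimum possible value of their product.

3

Since p + q is fixed, pushing one of them to its bound minimizes the product.
At the endpoint p = 1, q = 4 − 1 = 3, so pq = 1 × 3 = 3.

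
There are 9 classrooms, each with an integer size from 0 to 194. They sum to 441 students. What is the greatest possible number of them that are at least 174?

2

If k of the values are ≥ 174, the total is ≥ 174k + 0(9 − k).
Setting 174k + 0(9 − k) ≤ 441 gives 174k ≤ 441, so k ≤ 2.
k = 2 is achieved by 2 values at 174 and 7 at 0, total 348; add 93 to one value (staying below 174) to reach 441.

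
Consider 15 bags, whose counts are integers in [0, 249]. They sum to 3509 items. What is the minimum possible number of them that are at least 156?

13

If only k of them are at least 156, the other 15 − k are at most 155, so the total is at most k·249 + (15 − k)·155.
This must reach 3509, so k·249 + (15 − k)·155 ≥ 3509, giving k ≥ 13.
Exactly 13 works: 13 values at 249 and 2 at 155 total 3547; lower one of the high values by 38 (still ≥ 156) to hit 3509.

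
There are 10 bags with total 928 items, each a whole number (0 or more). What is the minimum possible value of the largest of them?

The 10 values sum to 928, so their maximum is at least ⌈928/10⌉ = 93.
Achievable: 8 of them at 93 and 2 at 92 total 928.

93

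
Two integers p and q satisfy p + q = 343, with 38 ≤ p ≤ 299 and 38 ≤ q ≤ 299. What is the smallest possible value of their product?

Since p + q is fixed, pushing one of them to its bound minimizes the product.
At the endpoint p = 44, q = 343 − 44 = 299, so pq = 44 × 299 = 13156.

13156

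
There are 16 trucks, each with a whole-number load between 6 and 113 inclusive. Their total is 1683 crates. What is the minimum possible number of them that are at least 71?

If only k of them are at least 71, the other 16 − k are at most 70, so the total is at most k·113 + (16 − k)·70.
This must reach 1683, so k·113 + (16 − k)·70 ≥ 1683, giving k ≥ 14.
Exactly 14 works: 14 values at 113 and 2 at 70 total 1722; lower one of the high values by 39 (still ≥ 71) to hit 1683.

14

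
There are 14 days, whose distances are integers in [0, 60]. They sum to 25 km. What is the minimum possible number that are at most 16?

If only k of them are at most 16, the other 14 − k are at least 17, so the total is at least (14 − k)·17 + k·0.
This is ≤ 25, so (14 − k)·17 + 0k ≤ 25, which gives k ≥ 13.
Exactly 13 works: 13 values at 0 and 1 at 17 total 17; raise one of the low values by 8 (still ≤ 16) to hit 25.

13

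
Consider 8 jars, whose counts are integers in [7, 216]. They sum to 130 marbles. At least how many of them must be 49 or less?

7

If only k of them are at most 49, the other 8 − k are at least 50, so the total is at least (8 − k)·50 + k·7.
This is ≤ 130, so (8 − k)·50 + 7k ≤ 130, which gives k ≥ 7.
Exactly 7 works: 7 values at 7 and 1 at 50 total 99; raise one of the low values by 31 (still ≤ 49) to hit 130.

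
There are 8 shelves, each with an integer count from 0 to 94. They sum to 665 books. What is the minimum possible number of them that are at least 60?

Each value short of 60 is at most 59, costing at least 94 − 59 = 35 against the maximum total of 752.
We can afford to lose at most 752 − 665 = 87, so at most ⌊87/35⌋ = 2 fall short, and at least 6 are ≥ 60.
Exactly 6 works: 6 values at 94 and 2 at 59 total 682; lower one of the high values by 17 (still ≥ 60) to hit 665.

6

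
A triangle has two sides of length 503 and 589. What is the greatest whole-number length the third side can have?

The third side must be less than 503 + 589 = 1092.
The largest integer below 1092 is 1091.

1091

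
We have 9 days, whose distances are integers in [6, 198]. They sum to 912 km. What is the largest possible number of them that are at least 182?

4

With k values at 182 or above and the rest at least 6, the sum is at least 54 + 176k.
Since the sum is 912, we need 176k ≤ 858, i.e. k ≤ 4.
k = 4 is achieved by 4 values at 182 and 5 at 6, total 758; add 154 to one value (staying below 182) to reach 912.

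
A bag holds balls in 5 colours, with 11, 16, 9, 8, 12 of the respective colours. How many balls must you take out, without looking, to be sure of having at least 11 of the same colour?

48

In the worst case you take as many as possible of each colour without reaching 11: 10 + 10 + 9 + 8 + 10 = 47.
The next one must give 11 of some colour, so 47 + 1 = 48.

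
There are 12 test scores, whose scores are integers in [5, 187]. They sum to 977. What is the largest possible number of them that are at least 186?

5

If k of the values are ≥ 186, the total is ≥ 186k + 5(12 − k).
Setting 186k + 5(12 − k) ≤ 977 gives 181k ≤ 917, so k ≤ 5.
k = 5 is achieved by 5 values at 186 and 7 at 5, total 965; add 12 to one value (staying below 186) to reach 977.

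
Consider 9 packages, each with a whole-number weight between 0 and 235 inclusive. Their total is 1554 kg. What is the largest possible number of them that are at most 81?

Suppose k of them are at most 81. Those contribute at most 81 each and the rest at most 235 each.
So the total is at most 81k + 235(9 − k) = 2115 − 154k. This must still be ≥ 1554, so k ≤ 3.
k = 3 is achieved by 3 values at 81 and 6 at 235, total 1653; lower one of the 235's by 99 (still > 81) to reach 1554.

3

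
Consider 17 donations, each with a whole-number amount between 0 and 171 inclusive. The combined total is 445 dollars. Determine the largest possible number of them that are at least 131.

With k values at 131 or above and the rest at least 0, the sum is at least 0 + 131k.
Since the sum is 445, we need 131k ≤ 445, i.e. k ≤ 3.
k = 3 is achieved by 3 values at 131 and 14 at 0, total 393; add 52 to one value (staying below 131) to reach 445.

3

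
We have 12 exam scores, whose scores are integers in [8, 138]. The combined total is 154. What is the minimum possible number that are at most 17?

Each value above 17 is at least 18, contributing at least 18 − 8 = 10 above the floor 8.
The sum exceeds the floor total 96 by 58, so at most ⌊58/10⌋ = 5 exceed 17, and at least 7 are ≤ 17.
Exactly 7 works: 7 values at 8 and 5 at 18 total 146; raise one of the low values by 8 (still ≤ 17) to hit 154.

7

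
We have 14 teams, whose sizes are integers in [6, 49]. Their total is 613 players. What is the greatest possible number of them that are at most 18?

2

Each value at 18 or below falls at least 49 − 18 = 31 short of the ceiling 49.
The ceiling total is 14 × 49 = 686, and we need 613, so at most ⌊(686 − 613)/31⌋ = 2 can be that low.
k = 2 is achieved by 2 values at 18 and 12 at 49, total 624; lower one of the 49's by 11 (still > 18) to reach 613.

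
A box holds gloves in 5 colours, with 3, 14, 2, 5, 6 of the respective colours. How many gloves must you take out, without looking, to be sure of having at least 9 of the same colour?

In the worst case you take as many as possible of each colour without reaching 9: 3 + 8 + 2 + 5 + 6 = 24.
The next one must give 9 of some colour, so 24 + 1 = 25.

25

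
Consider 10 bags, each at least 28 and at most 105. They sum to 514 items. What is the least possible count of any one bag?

28

To make one bag as small as possible, make the other 9 as large as possible.
The other 9 can take up 9 × 105 = 945 ≥ 514 − 28, so one bag can sit at its floor of 28.
Achievable: one at 28 and the other 9 totalling 486, which fits since 9 × 28 ≤ 486 ≤ 9 × 105.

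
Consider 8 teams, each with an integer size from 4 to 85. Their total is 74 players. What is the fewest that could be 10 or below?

If only k of them are at most 10, the other 8 − k are at least 11, so the total is at least (8 − k)·11 + k·4.
This is ≤ 74, so (8 − k)·11 + 4k ≤ 74, which gives k ≥ 2.
Exactly 2 works: 2 values at 4 and 6 at 11 total 74.

2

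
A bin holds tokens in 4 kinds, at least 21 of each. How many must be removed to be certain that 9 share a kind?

33

In the worst case you draw 8 of each of the 4 kinds: 4 × 8 = 32.
One more forces 9 of some kind, so 32 + 1 = 33.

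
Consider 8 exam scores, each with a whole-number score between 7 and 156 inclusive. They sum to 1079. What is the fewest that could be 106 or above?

Each value short of 106 is at most 105, costing at least 156 − 105 = 51 against the maximum total of 1248.
We can afford to lose at most 1248 − 1079 = 169, so at most ⌊169/51⌋ = 3 fall short, and at least 5 are ≥ 106.
Exactly 5 works: 5 values at 156 and 3 at 105 total 1095; lower one of the high values by 16 (still ≥ 106) to hit 1079.

5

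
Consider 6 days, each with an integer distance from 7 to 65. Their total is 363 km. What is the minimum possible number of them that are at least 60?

If only k of them are at least 60, the other 6 − k are at most 59, so the total is at most k·65 + (6 − k)·59.
This must reach 363, so k·65 + (6 − k)·59 ≥ 363, giving k ≥ 2.
Exactly 2 works: 2 values at 65 and 4 at 59 total 366; lower one of the high values by 3 (still ≥ 60) to hit 363.

2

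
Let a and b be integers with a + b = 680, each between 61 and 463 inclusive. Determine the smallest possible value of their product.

Since a + b is fixed, pushing one of them to its bound minimizes the product.
The extreme feasible split is a = 217, b = 463, giving ab = 100471.

100471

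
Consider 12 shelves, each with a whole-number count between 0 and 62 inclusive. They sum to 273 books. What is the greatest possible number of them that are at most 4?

8

Suppose k of them are at most 4. Those contribute at most 4 each and the rest at most 62 each.
So the total is at most 4k + 62(12 − k) = 744 − 58k. This must still be ≥ 273, so k ≤ 8.
k = 8 is achieved by 8 values at 4 and 4 at 62, total 280; lower one of the 62's by 7 (still > 4) to reach 273.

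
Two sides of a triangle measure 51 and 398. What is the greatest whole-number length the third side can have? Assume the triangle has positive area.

The third side must be less than 51 + 398 = 449.
The largest integer below 449 is 448.

448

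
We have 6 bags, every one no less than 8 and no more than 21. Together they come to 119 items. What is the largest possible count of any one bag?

21

To make one bag as large as possible, make the other 5 as small as possible.
The other 5 contribute at least 5 × 8 = 40, leaving at most 119 − 40 = 79.
But each bag is capped at 21, so the maximum is 21.
Achievable: one at 21 and the other 5 totalling 98, which fits since 5 × 8 ≤ 98 ≤ 5 × 21.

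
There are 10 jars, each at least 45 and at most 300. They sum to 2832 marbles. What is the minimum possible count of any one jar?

Minimizing one value means maximizing the remaining 9.
The other 9 contribute at most 9 × 300 = 2700, leaving at least 2832 − 2700 = 132.
Since 132 ≥ 45, this is achievable: one at 132 and 9 at 300.

132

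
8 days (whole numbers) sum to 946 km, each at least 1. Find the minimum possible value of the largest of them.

119

If every one of the 8 were at most 118, the total would be at most 8 × 118 = 944 < 946.
Equality holds with 2 values of 119 and 6 values of 118.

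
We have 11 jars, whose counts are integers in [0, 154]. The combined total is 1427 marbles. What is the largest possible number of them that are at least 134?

10

If k of the values are ≥ 134, the total is ≥ 134k + 0(11 − k).
Setting 134k + 0(11 − k) ≤ 1427 gives 134k ≤ 1427, so k ≤ 10.
k = 10 is achieved by 10 values at 134 and 1 at 0, total 1340; add 87 to one value (staying below 134) to reach 1427.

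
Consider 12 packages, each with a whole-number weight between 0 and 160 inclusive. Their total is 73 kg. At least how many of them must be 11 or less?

Each value above 11 is at least 12, contributing at least 12 − 0 = 12 above the floor 0.
The sum exceeds the floor total 0 by 73, so at most ⌊73/12⌋ = 6 exceed 11, and at least 6 are ≤ 11.
Exactly 6 works: 6 values at 0 and 6 at 12 total 72; raise one of the low values by 1 (still ≤ 11) to hit 73.

6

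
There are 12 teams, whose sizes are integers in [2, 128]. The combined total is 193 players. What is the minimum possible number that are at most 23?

If only k of them are at most 23, the other 12 − k are at least 24, so the total is at least (12 − k)·24 + k·2.
This is ≤ 193, so (12 − k)·24 + 2k ≤ 193, which gives k ≥ 5.
Exactly 5 works: 5 values at 2 and 7 at 24 total 178; raise one of the low values by 15 (still ≤ 23) to hit 193.

5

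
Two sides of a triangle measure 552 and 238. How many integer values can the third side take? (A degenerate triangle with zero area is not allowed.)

475

The triangle inequality gives |552 − 238| < c < 552 + 238, i.e. 314 < c < 790.
So c can be any integer from 315 to 789: 475 values.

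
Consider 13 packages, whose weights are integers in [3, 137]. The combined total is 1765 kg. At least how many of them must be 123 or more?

12

Suppose at most 13 − j of them reach 123; then j values are ≤ 122 and the rest ≤ 137.
The total is then ≤ 122·j + 137·(13 − j) = 1781 − 15j. For this to be ≥ 1765 we need j ≤ 1, so at least 13 − 1 = 12 must reach 123.
Exactly 12 works: 12 values at 137 and 1 at 122 total 1766; lower one of the high values by 1 (still ≥ 123) to hit 1765.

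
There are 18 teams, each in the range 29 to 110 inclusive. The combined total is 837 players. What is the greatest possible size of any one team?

110

Maximizing one value means minimizing the remaining 17.
The other 17 contribute at least 17 × 29 = 493, leaving at most 837 − 493 = 344.
But each team is capped at 110, so the maximum is 110.
Achievable: one at 110 and the other 17 totalling 727, which fits since 17 × 29 ≤ 727 ≤ 17 × 110.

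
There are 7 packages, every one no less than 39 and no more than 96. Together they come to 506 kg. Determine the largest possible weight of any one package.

Maximizing one value means minimizing the remaining 6.
The other 6 contribute at least 6 × 39 = 234, leaving at most 506 − 234 = 272.
But each package is capped at 96, so the maximum is 96.
Achievable: one at 96 and the other 6 totalling 410, which fits since 6 × 39 ≤ 410 ≤ 6 × 96.

96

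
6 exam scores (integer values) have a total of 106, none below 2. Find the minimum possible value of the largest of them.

The 6 values sum to 106, so their maximum is at least ⌈106/6⌉ = 18.
Achievable: 4 of them at 18 and 2 at 17 total 106.

18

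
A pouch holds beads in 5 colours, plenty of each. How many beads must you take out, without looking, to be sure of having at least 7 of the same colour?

31

In the worst case you draw 6 of each of the 5 colours: 5 × 6 = 30.
One more forces 7 of some colour, so 30 + 1 = 31.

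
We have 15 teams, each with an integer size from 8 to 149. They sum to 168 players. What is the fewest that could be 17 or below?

Let j be the number exceeding 17. Then the total is ≥ 18·j + 8·(15 − j) = 120 + 10j.
So 10j ≤ 48 and j ≤ 4; hence at least 15 − 4 = 11 are ≤ 17.
Exactly 11 works: 11 values at 8 and 4 at 18 total 160; raise one of the low values by 8 (still ≤ 17) to hit 168.

11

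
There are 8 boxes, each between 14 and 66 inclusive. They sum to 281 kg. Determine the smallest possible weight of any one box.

14

To make one box as small as possible, make the other 7 as large as possible.
The other 7 can take up 7 × 66 = 462 ≥ 281 − 14, so one box can sit at its floor of 14.
Achievable: one at 14 and the other 7 totalling 267, which fits since 7 × 14 ≤ 267 ≤ 7 × 66.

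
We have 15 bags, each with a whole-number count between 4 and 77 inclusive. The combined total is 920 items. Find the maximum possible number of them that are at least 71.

12

If k of the values are ≥ 71, the total is ≥ 71k + 4(15 − k).
Setting 71k + 4(15 − k) ≤ 920 gives 67k ≤ 860, so k ≤ 12.
k = 12 is achieved by 12 values at 71 and 3 at 4, total 864; add 56 to one value (staying below 71) to reach 920.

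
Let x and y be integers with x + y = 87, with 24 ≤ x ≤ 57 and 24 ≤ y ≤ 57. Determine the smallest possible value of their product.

xy = x(87 − x) is concave in x, so over [30, 57] it is minimized at an endpoint.
The extreme feasible split is x = 30, y = 57, giving xy = 1710.

1710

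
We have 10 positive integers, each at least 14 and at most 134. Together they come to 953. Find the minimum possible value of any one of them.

Minimizing one value means maximizing the remaining 9.
The other 9 can take up 9 × 134 = 1206 ≥ 953 − 14, so one integer can sit at its floor of 14.
Achievable: one at 14 and the other 9 totalling 939, which fits since 9 × 14 ≤ 939 ≤ 9 × 134.

14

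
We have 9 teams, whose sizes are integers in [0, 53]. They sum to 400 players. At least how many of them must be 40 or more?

Each value short of 40 is at most 39, costing at least 53 − 39 = 14 against the maximum total of 477.
We can afford to lose at most 477 − 400 = 77, so at most ⌊77/14⌋ = 5 fall short, and at least 4 are ≥ 40.
Exactly 4 works: 4 values at 53 and 5 at 39 total 407; lower one of the high values by 7 (still ≥ 40) to hit 400.

4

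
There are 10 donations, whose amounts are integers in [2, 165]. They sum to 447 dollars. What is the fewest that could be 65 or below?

4

Let j be the number exceeding 65. Then the total is ≥ 66·j + 2·(10 − j) = 20 + 64j.
So 64j ≤ 427 and j ≤ 6; hence at least 10 − 6 = 4 are ≤ 65.
Exactly 4 works: 4 values at 2 and 6 at 66 total 404; raise one of the low values by 43 (still ≤ 65) to hit 447.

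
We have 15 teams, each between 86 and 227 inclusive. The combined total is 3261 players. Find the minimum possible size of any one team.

Minimizing one value means maximizing the remaining 14.
The other 14 can take up 14 × 227 = 3178 ≥ 3261 − 86, so one team can sit at its floor of 86.
Achievable: one at 86 and the other 14 totalling 3175, which fits since 14 × 86 ≤ 3175 ≤ 14 × 227.

86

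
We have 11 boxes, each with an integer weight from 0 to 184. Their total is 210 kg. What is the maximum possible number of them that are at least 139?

1

If k of the values are ≥ 139, the total is ≥ 139k + 0(11 − k).
Setting 139k + 0(11 − k) ≤ 210 gives 139k ≤ 210, so k ≤ 1.
k = 1 is achieved by 1 value at 139 and 10 at 0, total 139; add 71 to one value (staying below 139) to reach 210.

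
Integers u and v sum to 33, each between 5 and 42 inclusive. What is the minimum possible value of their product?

140

For a fixed sum, uv is smallest when u and v are as far apart as possible.
The extreme feasible split is u = 5, v = 28, giving uv = 140.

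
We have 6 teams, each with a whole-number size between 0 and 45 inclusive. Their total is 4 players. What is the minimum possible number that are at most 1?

Let j be the number exceeding 1. Then the total is ≥ 2·j + 0·(6 − j) = 0 + 2j.
So 2j ≤ 4 and j ≤ 2; hence at least 6 − 2 = 4 are ≤ 1.
Exactly 4 works: 4 values at 0 and 2 at 2 total 4.

4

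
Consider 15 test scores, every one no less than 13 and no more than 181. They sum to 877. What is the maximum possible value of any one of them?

181

Maximizing one value means minimizing the remaining 14.
The other 14 contribute at least 14 × 13 = 182, leaving at most 877 − 182 = 695.
But each score is capped at 181, so the maximum is 181.
Achievable: one at 181 and the other 14 totalling 696, which fits since 14 × 13 ≤ 696 ≤ 14 × 181.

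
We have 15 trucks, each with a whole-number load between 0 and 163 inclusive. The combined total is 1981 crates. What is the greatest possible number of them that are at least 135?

Suppose k of them are at least 135. Those contribute at least 135 each and the other 15 − k at least 0 each.
So the total is at least 135k + 0(15 − k) = 0 + 135k. This must be ≤ 1981, giving k ≤ 14.
k = 14 is achieved by 14 values at 135 and 1 at 0, total 1890; add 91 to one value (staying below 135) to reach 1981.

14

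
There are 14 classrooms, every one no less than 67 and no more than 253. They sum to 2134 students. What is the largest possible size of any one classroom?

253

To make one classroom as large as possible, make the other 13 as small as possible.
The other 13 contribute at least 13 × 67 = 871, leaving at most 2134 − 871 = 1263.
But each classroom is capped at 253, so the maximum is 253.
Achievable: one at 253 and the other 13 totalling 1881, which fits since 13 × 67 ≤ 1881 ≤ 13 × 253.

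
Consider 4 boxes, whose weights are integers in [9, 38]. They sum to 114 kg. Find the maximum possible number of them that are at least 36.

2

If k of the values are ≥ 36, the total is ≥ 36k + 9(4 − k).
Setting 36k + 9(4 − k) ≤ 114 gives 27k ≤ 78, so k ≤ 2.
k = 2 is achieved by 2 values at 36 and 2 at 9, total 90; add 24 to one value (staying below 36) to reach 114.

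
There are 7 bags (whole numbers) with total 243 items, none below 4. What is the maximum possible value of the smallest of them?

34

If every one of the 7 were at least 35, the total would be at least 7 × 35 = 245 > 243.
Taking 2 copies of 34 and 5 copies of 35 gives exactly 243, so 34 is attained.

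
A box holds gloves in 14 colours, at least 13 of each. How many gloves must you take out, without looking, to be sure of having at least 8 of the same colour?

99

You could draw 7 of every colour without reaching 8 of any — 98 in all.
One more forces 8 of some colour, so 98 + 1 = 99.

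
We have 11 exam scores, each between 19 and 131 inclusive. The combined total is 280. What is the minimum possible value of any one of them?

To make one score as small as possible, make the other 10 as large as possible.
The other 10 can take up 10 × 131 = 1310 ≥ 280 − 19, so one score can sit at its floor of 19.
Achievable: one at 19 and the other 10 totalling 261, which fits since 10 × 19 ≤ 261 ≤ 10 × 131.

19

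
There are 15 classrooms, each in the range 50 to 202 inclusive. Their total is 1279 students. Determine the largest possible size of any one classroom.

To make one classroom as large as possible, make the other 14 as small as possible.
The other 14 contribute at least 14 × 50 = 700, leaving at most 1279 − 700 = 579.
But each classroom is capped at 202, so the maximum is 202.
Achievable: one at 202 and the other 14 totalling 1077, which fits since 14 × 50 ≤ 1077 ≤ 14 × 202.

202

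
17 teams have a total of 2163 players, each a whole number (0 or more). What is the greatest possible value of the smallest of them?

If every one of the 17 were at least 128, the total would be at least 17 × 128 = 2176 > 2163.
Taking 13 copies of 127 and 4 copies of 128 gives exactly 2163, so 127 is attained.

127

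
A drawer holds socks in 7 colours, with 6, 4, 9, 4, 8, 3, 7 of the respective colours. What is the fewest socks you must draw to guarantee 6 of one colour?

32

In the worst case you take as many as possible of each colour without reaching 6: 5 + 4 + 5 + 4 + 5 + 3 + 5 = 31.
The next one must give 6 of some colour, so 31 + 1 = 32.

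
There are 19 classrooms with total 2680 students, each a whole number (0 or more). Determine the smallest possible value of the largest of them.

If every one of the 19 were at most 141, the total would be at most 19 × 141 = 2679 < 2680.
Equality holds with 1 value of 142 and 18 values of 141.

142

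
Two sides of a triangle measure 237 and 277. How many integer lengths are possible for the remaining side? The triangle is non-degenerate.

The triangle inequality gives |237 − 277| < c < 237 + 277, i.e. 40 < c < 514.
So c can be any integer from 41 to 513: 473 values.

473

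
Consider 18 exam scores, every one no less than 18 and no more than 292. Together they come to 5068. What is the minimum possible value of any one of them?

Minimizing one value means maximizing the remaining 17.
The other 17 contribute at most 17 × 292 = 4964, leaving at least 5068 − 4964 = 104.
Since 104 ≥ 18, this is achievable: one at 104 and 17 at 292.

104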